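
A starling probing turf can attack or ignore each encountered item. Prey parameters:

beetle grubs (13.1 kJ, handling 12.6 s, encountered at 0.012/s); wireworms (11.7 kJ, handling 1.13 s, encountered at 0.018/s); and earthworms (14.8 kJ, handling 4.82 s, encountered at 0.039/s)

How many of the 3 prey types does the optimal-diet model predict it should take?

Profitabilities (E/h, kJ/s): wireworms 10.4, earthworms 3.07, beetle grubs 1.04. Add prey in this order while the next type's profitability exceeds the intake rate on those already taken.
Rate on top 1: 0.2064. earthworms: 3.07 > 0.2064 → include.
Rate on top 2: 0.652. beetle grubs: 1.04 > 0.652 → include.
Optimal diet: wireworms, earthworms, beetle grubs — 3 of 3 types.

3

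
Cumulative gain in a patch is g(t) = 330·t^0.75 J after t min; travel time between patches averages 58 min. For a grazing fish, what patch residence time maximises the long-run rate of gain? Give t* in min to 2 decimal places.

By the marginal value theorem, leave when the instantaneous gain rate g'(t) equals the habitat-wide average g(t)/(T + t).
g'(t) = 0.75·330·t^-0.25. Setting 0.75·330·t^-0.25 = 330·t^0.75/(58+t) gives 0.75(58+t) = t, so 0.25·t = 0.75×58.
t* = 0.75×58/0.25 = 174 min.

174.00 min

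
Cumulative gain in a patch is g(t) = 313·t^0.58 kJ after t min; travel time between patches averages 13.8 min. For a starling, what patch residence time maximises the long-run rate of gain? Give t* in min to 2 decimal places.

By the marginal value theorem, leave when the instantaneous gain rate g'(t) equals the habitat-wide average g(t)/(T + t).
g'(t) = 0.58·313·t^-0.42. Setting 0.58·313·t^-0.42 = 313·t^0.58/(13.8+t) gives 0.58(13.8+t) = t, so 0.42·t = 0.58×13.8.
t* = 0.58×13.8/0.42 = 19.06 min.

19.06 min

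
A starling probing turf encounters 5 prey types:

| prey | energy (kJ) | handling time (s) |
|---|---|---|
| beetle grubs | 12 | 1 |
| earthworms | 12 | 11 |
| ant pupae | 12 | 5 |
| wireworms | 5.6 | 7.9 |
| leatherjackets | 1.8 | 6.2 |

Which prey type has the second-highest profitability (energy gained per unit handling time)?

ant pupae

In descending order of E/h:
beetle grubs: 12/1 = 12 kJ/s
ant pupae: 12/5 = 2.4 kJ/s
earthworms: 12/11 = 1.09 kJ/s
wireworms: 5.6/7.9 = 0.709 kJ/s
leatherjackets: 1.8/6.2 = 0.29 kJ/s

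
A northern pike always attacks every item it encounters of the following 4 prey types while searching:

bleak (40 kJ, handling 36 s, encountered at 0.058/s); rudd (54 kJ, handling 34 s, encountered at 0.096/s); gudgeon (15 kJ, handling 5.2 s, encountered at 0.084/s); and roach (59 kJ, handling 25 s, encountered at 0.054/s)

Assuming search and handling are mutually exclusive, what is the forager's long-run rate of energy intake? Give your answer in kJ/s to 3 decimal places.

Energy encountered per unit search time: 0.058×40 + 0.096×54 + 0.084×15 + 0.054×59 = 11.95 kJ/s.
Handling time per unit search time: 0.058×36 + 0.096×34 + 0.084×5.2 + 0.054×25 = 7.139.
Rate = 11.95/(1 + 7.139) = 1.468 kJ/s.

1.468 kJ/s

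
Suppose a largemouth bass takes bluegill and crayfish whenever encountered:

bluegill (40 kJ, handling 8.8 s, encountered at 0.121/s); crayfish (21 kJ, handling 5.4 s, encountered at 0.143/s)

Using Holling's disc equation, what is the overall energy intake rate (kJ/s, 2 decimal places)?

Energy encountered per unit search time: 0.121×40 + 0.143×21 = 7.843 kJ/s.
Handling time per unit search time: 0.121×8.8 + 0.143×5.4 = 1.837.
Rate = 7.843/(1 + 1.837) = 2.765 kJ/s.

2.76 kJ/s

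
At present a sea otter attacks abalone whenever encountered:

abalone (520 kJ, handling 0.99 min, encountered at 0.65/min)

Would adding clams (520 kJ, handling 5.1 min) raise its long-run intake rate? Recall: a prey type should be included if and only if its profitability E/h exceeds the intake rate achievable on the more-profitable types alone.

Intake rate on the current diet: R = (0.65×520) / (1 + 0.65×0.99) = 338/1.643 = 205.7 kJ/min.
Profitability of clams: 520/5.1 = 102 kJ/min.
102 < 205.7, so adding clams would lower the average — exclude it.

No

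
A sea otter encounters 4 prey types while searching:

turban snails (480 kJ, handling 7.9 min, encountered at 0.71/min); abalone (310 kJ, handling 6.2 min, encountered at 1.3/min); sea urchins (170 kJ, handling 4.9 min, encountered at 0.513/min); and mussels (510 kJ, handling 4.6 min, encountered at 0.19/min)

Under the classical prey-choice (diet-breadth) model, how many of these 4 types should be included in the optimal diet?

2

Rank by E/h (kJ/min): mussels 111, turban snails 60.8, abalone 50, sea urchins 34.7. Include each in turn until the next type's E/h falls below the running intake rate.
Rate on top 1: 51.71. turban snails: 60.8 > 51.71 → include.
Rate on top 2: 58.49. abalone: 50 < 58.49 → exclude; stop.
Optimal diet: mussels, turban snails — 2 of 4 types.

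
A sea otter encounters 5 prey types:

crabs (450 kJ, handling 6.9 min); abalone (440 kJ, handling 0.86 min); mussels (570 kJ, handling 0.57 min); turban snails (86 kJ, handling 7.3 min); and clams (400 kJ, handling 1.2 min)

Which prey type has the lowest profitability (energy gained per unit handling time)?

Profitability E/h (kJ/min): crabs = 450/6.9 = 65.2, abalone = 440/0.86 = 512, mussels = 570/0.57 = 1e+03, turban snails = 86/7.3 = 11.8, clams = 400/1.2 = 333.
Ranked: mussels > abalone > clams > crabs > turban snails.

turban snails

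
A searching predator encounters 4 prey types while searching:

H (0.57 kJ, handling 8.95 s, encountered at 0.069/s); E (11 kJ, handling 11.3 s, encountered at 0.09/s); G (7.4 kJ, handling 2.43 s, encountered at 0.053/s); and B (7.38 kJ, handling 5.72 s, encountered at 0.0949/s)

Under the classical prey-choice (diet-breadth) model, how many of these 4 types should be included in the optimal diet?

Rank by E/h (kJ/s): G 3.05, B 1.29, E 0.973, H 0.0637. Include each in turn until the next type's E/h falls below the running intake rate.
Rate on top 1: 0.3475. B: 1.29 > 0.3475 → include.
Rate on top 2: 0.6536. E: 0.973 > 0.6536 → include.
Rate on top 3: 0.7746. H: 0.0637 < 0.7746 → exclude; stop.
Optimal diet: G, B, E — 3 of 4 types.

3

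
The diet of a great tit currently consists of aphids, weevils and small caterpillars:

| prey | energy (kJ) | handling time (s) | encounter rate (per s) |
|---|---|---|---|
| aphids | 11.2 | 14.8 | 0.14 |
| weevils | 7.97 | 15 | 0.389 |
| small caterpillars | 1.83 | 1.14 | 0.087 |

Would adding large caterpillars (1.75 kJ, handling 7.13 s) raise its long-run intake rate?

No

On aphids, weevils and small caterpillars alone, R = ΣλE/(1+Σλh) = 4.828/9.006 = 0.536 kJ/s.
Profitability of large caterpillars: 1.75/7.13 = 0.2454 kJ/s.
0.2454 < 0.536, so adding large caterpillars would lower the average — exclude it.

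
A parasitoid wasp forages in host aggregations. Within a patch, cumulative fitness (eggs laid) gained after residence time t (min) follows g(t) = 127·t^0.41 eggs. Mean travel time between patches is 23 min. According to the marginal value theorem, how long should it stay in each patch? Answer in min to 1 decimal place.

Maximise g(t)/(T+t): set derivative to zero → g'(t)(T+t) = g(t).
g'(t) = 0.41·127·t^-0.59. Setting 0.41·127·t^-0.59 = 127·t^0.41/(23+t) gives 0.41(23+t) = t, so 0.59·t = 0.41×23.
t* = 0.41×23/0.59 = 15.98 min.

16.0 min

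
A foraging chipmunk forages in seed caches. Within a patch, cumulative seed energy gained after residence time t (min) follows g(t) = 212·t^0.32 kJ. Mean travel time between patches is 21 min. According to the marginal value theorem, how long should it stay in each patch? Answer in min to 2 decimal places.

By the marginal value theorem, leave when the instantaneous gain rate g'(t) equals the habitat-wide average g(t)/(T + t).
g'(t) = 0.32·212·t^-0.68. Setting 0.32·212·t^-0.68 = 212·t^0.32/(21+t) gives 0.32(21+t) = t, so 0.68·t = 0.32×21.
t* = 0.32×21/0.68 = 9.882 min.

9.88 min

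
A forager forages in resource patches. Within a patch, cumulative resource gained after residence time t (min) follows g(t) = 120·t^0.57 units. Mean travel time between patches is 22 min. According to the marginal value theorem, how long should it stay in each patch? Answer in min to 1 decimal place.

29.2 min

Optimal t* satisfies g'(t*) = g(t*)/(T + t*).
g'(t) = 0.57·120·t^-0.43. Setting 0.57·120·t^-0.43 = 120·t^0.57/(22+t) gives 0.57(22+t) = t, so 0.43·t = 0.57×22.
t* = 0.57×22/0.43 = 29.16 min.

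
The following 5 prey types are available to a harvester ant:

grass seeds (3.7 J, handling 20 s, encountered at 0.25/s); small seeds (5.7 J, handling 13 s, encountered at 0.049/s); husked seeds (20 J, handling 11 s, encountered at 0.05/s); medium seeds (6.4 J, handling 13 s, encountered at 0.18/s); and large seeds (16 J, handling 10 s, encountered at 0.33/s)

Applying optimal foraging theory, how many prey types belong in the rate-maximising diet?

2

Rank by E/h (J/s): husked seeds 1.82, large seeds 1.6, medium seeds 0.492, small seeds 0.438, grass seeds 0.185. Include each in turn until the next type's E/h falls below the running intake rate.
Rate on top 1: 0.6452. large seeds: 1.6 > 0.6452 → include.
Rate on top 2: 1.295. medium seeds: 0.492 < 1.295 → exclude; stop.
Optimal diet: husked seeds, large seeds — 2 of 5 types.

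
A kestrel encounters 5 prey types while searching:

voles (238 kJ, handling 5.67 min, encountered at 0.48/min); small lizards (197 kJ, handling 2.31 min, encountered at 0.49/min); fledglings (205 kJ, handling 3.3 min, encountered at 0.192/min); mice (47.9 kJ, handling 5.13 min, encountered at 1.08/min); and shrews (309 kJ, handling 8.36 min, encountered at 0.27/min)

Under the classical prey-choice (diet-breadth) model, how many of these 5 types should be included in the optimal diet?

Rank by E/h (kJ/min): small lizards 85.3, fledglings 62.1, voles 42, shrews 37, mice 9.34. Include each in turn until the next type's E/h falls below the running intake rate.
Rate on top 1: 45.28. fledglings: 62.1 > 45.28 → include.
Rate on top 2: 49.14. voles: 42 < 49.14 → exclude; stop.
Optimal diet: small lizards, fledglings — 2 of 5 types.

2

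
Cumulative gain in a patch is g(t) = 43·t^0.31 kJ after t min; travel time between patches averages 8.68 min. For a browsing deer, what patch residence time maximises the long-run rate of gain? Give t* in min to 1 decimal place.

3.9 min

Optimal t* satisfies g'(t*) = g(t*)/(T + t*).
g'(t) = 0.31·43·t^-0.69. Setting 0.31·43·t^-0.69 = 43·t^0.31/(8.68+t) gives 0.31(8.68+t) = t, so 0.69·t = 0.31×8.68.
t* = 0.31×8.68/0.69 = 3.9 min.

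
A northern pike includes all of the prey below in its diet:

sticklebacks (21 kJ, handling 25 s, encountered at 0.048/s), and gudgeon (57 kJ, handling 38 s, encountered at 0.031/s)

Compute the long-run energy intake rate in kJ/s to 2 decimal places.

0.82 kJ/s

R = (0.048×21 + 0.031×57) / (1 + 0.048×25 + 0.031×38) = 2.775/3.378 = 0.8215 kJ/s.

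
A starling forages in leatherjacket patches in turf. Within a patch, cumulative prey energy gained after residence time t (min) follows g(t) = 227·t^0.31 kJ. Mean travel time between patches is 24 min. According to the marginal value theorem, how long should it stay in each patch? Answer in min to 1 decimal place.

Maximise g(t)/(T+t): set derivative to zero → g'(t)(T+t) = g(t).
g'(t) = 0.31·227·t^-0.69. Setting 0.31·227·t^-0.69 = 227·t^0.31/(24+t) gives 0.31(24+t) = t, so 0.69·t = 0.31×24.
t* = 0.31×24/0.69 = 10.78 min.

10.8 min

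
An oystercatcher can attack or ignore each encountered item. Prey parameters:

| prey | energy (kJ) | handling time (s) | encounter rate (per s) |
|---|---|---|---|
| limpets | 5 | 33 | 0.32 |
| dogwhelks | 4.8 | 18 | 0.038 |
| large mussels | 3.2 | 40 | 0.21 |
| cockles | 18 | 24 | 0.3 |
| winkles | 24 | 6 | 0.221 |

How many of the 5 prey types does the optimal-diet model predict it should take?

1

Profitabilities (E/h, kJ/s): winkles 4, cockles 0.75, dogwhelks 0.267, limpets 0.152, large mussels 0.08. Add prey in this order while the next type's profitability exceeds the intake rate on those already taken.
Rate on top 1: 2.28. cockles: 0.75 < 2.28 → exclude; stop.
Optimal diet: winkles — 1 of 5 types.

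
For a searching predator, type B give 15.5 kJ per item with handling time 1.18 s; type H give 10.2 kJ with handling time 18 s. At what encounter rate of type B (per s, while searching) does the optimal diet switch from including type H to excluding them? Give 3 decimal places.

At the threshold, the rate on type B alone equals the profitability of type H: λ·15.5/(1 + λ·1.18) = 10.2/18 = 0.5667.
Rearranging, λ(15.5 − 0.5667×1.18) = 0.5667, so λ = 0.5667/14.83 = 0.03821 per s.

0.038 per s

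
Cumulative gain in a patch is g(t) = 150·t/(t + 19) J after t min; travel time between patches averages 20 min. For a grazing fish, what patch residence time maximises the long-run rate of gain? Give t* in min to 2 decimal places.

Maximise g(t)/(T+t): set derivative to zero → g'(t)(T+t) = g(t).
g'(t) = 150·19/(t + 19)². Setting 150·19/(t+19)² = 150t/[(t+19)(20+t)] gives 19(20+t) = t(t+19), so t² = 19×20 = 380.
t* = √380 = 19.49 min.

19.49 min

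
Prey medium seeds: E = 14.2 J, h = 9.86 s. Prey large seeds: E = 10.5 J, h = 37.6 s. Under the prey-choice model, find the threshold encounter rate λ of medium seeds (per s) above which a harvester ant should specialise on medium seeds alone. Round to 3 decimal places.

0.024 per s

Drop large seeds once their profitability E₂/h₂ falls below the rate achievable on medium seeds alone: E₂/h₂ = λE₁/(1 + λh₁).
Solve for λ: λE₁h₂ = E₂(1 + λh₁) → λ(E₁h₂ − E₂h₁) = E₂ → λ = E₂/(E₁h₂ − E₂h₁).
λ = 10.5/(14.2×37.6 − 10.5×9.86) = 10.5/430.4 = 0.0244 per s.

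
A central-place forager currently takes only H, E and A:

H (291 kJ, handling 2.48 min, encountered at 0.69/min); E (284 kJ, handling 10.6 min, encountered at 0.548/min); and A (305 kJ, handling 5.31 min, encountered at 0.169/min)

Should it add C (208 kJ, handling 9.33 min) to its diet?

Current rate: (0.69×291 + 0.548×284 + 0.169×305)/(1 + 0.69×2.48 + 0.548×10.6 + 0.169×5.31) = 43.32 kJ/min.
C: E/h = 208/9.33 = 22.29 kJ/min.
22.29 < 43.32, so adding C would lower the average — exclude it.

No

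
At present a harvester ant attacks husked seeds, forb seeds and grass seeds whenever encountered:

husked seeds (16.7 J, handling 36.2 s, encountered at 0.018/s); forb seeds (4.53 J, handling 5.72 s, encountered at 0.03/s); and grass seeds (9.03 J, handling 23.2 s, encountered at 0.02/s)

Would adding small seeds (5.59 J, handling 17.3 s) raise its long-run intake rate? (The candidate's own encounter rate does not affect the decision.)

Current rate: (0.018×16.7 + 0.03×4.53 + 0.02×9.03)/(1 + 0.018×36.2 + 0.03×5.72 + 0.02×23.2) = 0.2698 J/s.
Profitability of small seeds: 5.59/17.3 = 0.3231 J/s.
Since 0.3231 > R, including small seeds increases the long-run rate.

Yes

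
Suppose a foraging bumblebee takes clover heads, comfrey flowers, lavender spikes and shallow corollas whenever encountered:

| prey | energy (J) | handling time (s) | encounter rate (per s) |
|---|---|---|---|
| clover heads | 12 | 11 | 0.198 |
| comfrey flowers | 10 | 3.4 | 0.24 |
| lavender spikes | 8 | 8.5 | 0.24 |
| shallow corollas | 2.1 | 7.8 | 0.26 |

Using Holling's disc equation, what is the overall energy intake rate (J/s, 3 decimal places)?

0.898 J/s

R = (0.198×12 + 0.24×10 + 0.24×8 + 0.26×2.1) / (1 + 0.198×11 + 0.24×3.4 + 0.24×8.5 + 0.26×7.8) = 7.242/8.062 = 0.8983 J/s.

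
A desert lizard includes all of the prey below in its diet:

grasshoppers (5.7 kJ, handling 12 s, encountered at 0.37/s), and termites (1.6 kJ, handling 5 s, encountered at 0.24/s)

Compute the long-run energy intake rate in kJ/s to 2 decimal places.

0.38 kJ/s

Energy encountered per unit search time: 0.37×5.7 + 0.24×1.6 = 2.493 kJ/s.
Handling time per unit search time: 0.37×12 + 0.24×5 = 5.64.
Rate = 2.493/(1 + 5.64) = 0.3755 kJ/s.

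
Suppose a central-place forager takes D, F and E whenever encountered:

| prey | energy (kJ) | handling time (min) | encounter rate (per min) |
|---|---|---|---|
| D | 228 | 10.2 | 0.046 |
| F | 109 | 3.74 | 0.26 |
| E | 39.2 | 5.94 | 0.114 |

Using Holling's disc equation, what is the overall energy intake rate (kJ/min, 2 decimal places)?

R = Σλ_iE_i / (1 + Σλ_ih_i)
Numerator: 0.046×228 + 0.26×109 + 0.114×39.2 = 43.3
Denominator: 1 + 0.046×10.2 + 0.26×3.74 + 0.114×5.94 = 3.119
R = 43.3/3.119 = 13.88 kJ/min

13.88 kJ/min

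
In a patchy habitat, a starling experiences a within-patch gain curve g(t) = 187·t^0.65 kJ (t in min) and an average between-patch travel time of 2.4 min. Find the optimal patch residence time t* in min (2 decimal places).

4.46 min

By the marginal value theorem, leave when the instantaneous gain rate g'(t) equals the habitat-wide average g(t)/(T + t).
g'(t) = 0.65·187·t^-0.35. Setting 0.65·187·t^-0.35 = 187·t^0.65/(2.4+t) gives 0.65(2.4+t) = t, so 0.35·t = 0.65×2.4.
t* = 0.65×2.4/0.35 = 4.457 min.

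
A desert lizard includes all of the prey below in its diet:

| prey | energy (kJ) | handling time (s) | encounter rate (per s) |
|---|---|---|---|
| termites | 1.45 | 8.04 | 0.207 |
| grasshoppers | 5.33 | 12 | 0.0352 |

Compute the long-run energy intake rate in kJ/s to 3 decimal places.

R = (0.207×1.45 + 0.0352×5.33) / (1 + 0.207×8.04 + 0.0352×12) = 0.4878/3.087 = 0.158 kJ/s.

0.158 kJ/s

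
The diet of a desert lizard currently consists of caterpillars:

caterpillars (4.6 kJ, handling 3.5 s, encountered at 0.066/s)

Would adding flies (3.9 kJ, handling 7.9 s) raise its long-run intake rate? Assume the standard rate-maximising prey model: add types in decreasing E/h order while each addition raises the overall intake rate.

Yes

On caterpillars alone, R = ΣλE/(1+Σλh) = 0.3036/1.231 = 0.2466 kJ/s.
flies: E/h = 3.9/7.9 = 0.4937 kJ/s.
0.4937 > 0.2466, so adding flies raises the average — include it.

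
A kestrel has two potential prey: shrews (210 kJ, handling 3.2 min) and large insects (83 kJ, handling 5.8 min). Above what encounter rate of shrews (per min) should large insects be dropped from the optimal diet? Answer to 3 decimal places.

0.087 per min

Drop large insects once their profitability E₂/h₂ falls below the rate achievable on shrews alone: E₂/h₂ = λE₁/(1 + λh₁).
Solve for λ: λE₁h₂ = E₂(1 + λh₁) → λ(E₁h₂ − E₂h₁) = E₂ → λ = E₂/(E₁h₂ − E₂h₁).
λ = 83/(210×5.8 − 83×3.2) = 83/952.4 = 0.08715 per min.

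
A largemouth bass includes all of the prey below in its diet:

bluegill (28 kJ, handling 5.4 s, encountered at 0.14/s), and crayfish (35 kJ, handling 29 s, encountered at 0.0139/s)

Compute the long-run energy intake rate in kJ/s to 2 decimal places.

2.04 kJ/s

Energy encountered per unit search time: 0.14×28 + 0.0139×35 = 4.407 kJ/s.
Handling time per unit search time: 0.14×5.4 + 0.0139×29 = 1.159.
Rate = 4.407/(1 + 1.159) = 2.041 kJ/s.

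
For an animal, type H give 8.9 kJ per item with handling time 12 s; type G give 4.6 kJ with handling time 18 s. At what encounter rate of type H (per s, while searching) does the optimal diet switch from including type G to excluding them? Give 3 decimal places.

0.044 per s

At the threshold, the rate on type H alone equals the profitability of type G: λ·8.9/(1 + λ·12) = 4.6/18 = 0.2556.
Rearranging, λ(8.9 − 0.2556×12) = 0.2556, so λ = 0.2556/5.833 = 0.04381 per s.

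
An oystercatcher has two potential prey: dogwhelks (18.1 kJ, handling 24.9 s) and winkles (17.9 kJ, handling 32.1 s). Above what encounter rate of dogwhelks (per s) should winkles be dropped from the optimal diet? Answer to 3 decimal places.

0.132 per s

The zero-one rule: include winkles iff E₂/h₂ > λE₁/(1+λh₁). Equality gives the switch point.
λE₁h₂ = E₂ + λE₂h₁ ⇒ λ = E₂/(E₁h₂ − E₂h₁) = 17.9/(581 − 445.7) = 0.1323 per s.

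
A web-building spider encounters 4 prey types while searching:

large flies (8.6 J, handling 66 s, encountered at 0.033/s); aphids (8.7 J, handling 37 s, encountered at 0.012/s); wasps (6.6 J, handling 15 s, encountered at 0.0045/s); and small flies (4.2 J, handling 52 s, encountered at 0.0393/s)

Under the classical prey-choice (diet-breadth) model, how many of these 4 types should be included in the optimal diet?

3

Profitabilities (E/h, J/s): wasps 0.44, aphids 0.235, large flies 0.13, small flies 0.0808. Add prey in this order while the next type's profitability exceeds the intake rate on those already taken.
Rate on top 1: 0.02782. aphids: 0.235 > 0.02782 → include.
Rate on top 2: 0.08872. large flies: 0.13 > 0.08872 → include.
Rate on top 3: 0.1133. small flies: 0.0808 < 0.1133 → exclude; stop.
Optimal diet: wasps, aphids, large flies — 3 of 4 types.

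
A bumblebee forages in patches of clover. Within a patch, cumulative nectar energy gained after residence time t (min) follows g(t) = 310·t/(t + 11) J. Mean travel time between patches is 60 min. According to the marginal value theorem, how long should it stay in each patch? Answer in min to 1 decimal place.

By the marginal value theorem, leave when the instantaneous gain rate g'(t) equals the habitat-wide average g(t)/(T + t).
g'(t) = 310·11/(t + 11)². Setting 310·11/(t+11)² = 310t/[(t+11)(60+t)] gives 11(60+t) = t(t+11), so t² = 11×60 = 660.
t* = √660 = 25.69 min.

25.7 min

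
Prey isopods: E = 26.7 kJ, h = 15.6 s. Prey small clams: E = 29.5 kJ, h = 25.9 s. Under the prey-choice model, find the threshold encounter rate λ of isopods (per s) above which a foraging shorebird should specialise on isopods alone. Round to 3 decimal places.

0.128 per s

The zero-one rule: include small clams iff E₂/h₂ > λE₁/(1+λh₁). Equality gives the switch point.
λE₁h₂ = E₂ + λE₂h₁ ⇒ λ = E₂/(E₁h₂ − E₂h₁) = 29.5/(691.5 − 460.2) = 0.1275 per s.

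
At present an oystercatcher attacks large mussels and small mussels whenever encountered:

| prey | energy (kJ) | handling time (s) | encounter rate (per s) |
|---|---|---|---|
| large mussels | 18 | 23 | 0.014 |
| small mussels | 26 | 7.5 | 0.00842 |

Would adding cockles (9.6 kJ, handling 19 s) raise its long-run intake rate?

Current rate: (0.014×18 + 0.00842×26)/(1 + 0.014×23 + 0.00842×7.5) = 0.34 kJ/s.
Profitability of cockles: 9.6/19 = 0.5053 kJ/s.
0.5053 > 0.34, so adding cockles raises the average — include it.

Yes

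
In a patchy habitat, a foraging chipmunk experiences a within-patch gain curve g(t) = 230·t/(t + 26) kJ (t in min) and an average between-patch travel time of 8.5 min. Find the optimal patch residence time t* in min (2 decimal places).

14.87 min

By the marginal value theorem, leave when the instantaneous gain rate g'(t) equals the habitat-wide average g(t)/(T + t).
g'(t) = 230·26/(t + 26)². Setting 230·26/(t+26)² = 230t/[(t+26)(8.5+t)] gives 26(8.5+t) = t(t+26), so t² = 26×8.5 = 221.
t* = √221 = 14.87 min.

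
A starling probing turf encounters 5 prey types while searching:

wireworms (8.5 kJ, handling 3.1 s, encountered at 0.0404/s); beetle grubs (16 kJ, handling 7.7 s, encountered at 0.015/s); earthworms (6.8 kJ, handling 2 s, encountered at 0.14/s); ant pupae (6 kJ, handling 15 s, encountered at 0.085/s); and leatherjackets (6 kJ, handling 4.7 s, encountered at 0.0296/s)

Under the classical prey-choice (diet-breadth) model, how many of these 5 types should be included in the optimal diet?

4

E/h in descending order: earthworms 3.4, wireworms 2.74, beetle grubs 2.08, leatherjackets 1.28, ant pupae 0.4 kJ/s. The optimal diet is the largest prefix of this list for which every included type satisfies E_i/h_i > R on the types above it.
Rate on top 1: 0.7438. wireworms: 2.74 > 0.7438 → include.
Rate on top 2: 0.9218. beetle grubs: 2.08 > 0.9218 → include.
Rate on top 3: 1.01. leatherjackets: 1.28 > 1.01 → include.
Rate on top 4: 1.032. ant pupae: 0.4 < 1.032 → exclude; stop.
Optimal diet: earthworms, wireworms, beetle grubs, leatherjackets — 4 of 5 types.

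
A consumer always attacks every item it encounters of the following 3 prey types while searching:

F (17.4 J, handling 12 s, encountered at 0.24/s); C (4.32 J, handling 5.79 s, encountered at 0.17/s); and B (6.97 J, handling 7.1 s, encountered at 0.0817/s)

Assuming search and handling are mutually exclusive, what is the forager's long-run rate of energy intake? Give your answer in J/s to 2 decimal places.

Energy encountered per unit search time: 0.24×17.4 + 0.17×4.32 + 0.0817×6.97 = 5.48 J/s.
Handling time per unit search time: 0.24×12 + 0.17×5.79 + 0.0817×7.1 = 4.444.
Rate = 5.48/(1 + 4.444) = 1.007 J/s.

1.01 J/s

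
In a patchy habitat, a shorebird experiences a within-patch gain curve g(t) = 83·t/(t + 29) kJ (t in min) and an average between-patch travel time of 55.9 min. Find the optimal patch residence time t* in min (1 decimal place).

By the marginal value theorem, leave when the instantaneous gain rate g'(t) equals the habitat-wide average g(t)/(T + t).
g'(t) = 83·29/(t + 29)². Setting 83·29/(t+29)² = 83t/[(t+29)(55.9+t)] gives 29(55.9+t) = t(t+29), so t² = 29×55.9 = 1621.
t* = √1621 = 40.26 min.

40.3 min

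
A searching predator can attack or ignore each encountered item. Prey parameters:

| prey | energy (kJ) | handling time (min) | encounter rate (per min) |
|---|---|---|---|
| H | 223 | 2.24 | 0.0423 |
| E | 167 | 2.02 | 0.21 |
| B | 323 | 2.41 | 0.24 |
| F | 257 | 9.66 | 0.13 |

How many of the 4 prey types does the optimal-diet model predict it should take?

Rank by E/h (kJ/min): B 134, H 99.6, E 82.7, F 26.6. Include each in turn until the next type's E/h falls below the running intake rate.
Rate on top 1: 49.11. H: 99.6 > 49.11 → include.
Rate on top 2: 51.97. E: 82.7 > 51.97 → include.
Rate on top 3: 58.18. F: 26.6 < 58.18 → exclude; stop.
Optimal diet: B, H, E — 3 of 4 types.

3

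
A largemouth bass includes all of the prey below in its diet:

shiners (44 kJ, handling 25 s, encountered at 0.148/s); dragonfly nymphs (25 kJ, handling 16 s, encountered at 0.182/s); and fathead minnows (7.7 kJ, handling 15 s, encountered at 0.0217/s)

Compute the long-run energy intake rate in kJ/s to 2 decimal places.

R = (0.148×44 + 0.182×25 + 0.0217×7.7) / (1 + 0.148×25 + 0.182×16 + 0.0217×15) = 11.23/7.938 = 1.415 kJ/s.

1.41 kJ/s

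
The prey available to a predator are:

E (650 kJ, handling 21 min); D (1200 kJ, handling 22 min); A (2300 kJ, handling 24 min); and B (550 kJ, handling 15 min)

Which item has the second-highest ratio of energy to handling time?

In descending order of E/h:
A: 2300/24 = 95.8 kJ/min
D: 1200/22 = 54.5 kJ/min
B: 550/15 = 36.7 kJ/min
E: 650/21 = 31 kJ/min

D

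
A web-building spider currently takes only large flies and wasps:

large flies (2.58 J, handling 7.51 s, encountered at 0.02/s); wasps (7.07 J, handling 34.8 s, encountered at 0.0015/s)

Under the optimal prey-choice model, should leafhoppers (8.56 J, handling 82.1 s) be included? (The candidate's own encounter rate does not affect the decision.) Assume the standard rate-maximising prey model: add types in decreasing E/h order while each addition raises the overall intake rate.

Current rate: (0.02×2.58 + 0.0015×7.07)/(1 + 0.02×7.51 + 0.0015×34.8) = 0.05173 J/s.
Profitability of leafhoppers: 8.56/82.1 = 0.1043 J/s.
Since 0.1043 > R, including leafhoppers increases the long-run rate.

Yes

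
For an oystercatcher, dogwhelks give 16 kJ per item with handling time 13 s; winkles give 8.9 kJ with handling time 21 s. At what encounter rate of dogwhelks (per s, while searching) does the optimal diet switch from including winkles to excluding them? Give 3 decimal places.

Drop winkles once their profitability E₂/h₂ falls below the rate achievable on dogwhelks alone: E₂/h₂ = λE₁/(1 + λh₁).
Solve for λ: λE₁h₂ = E₂(1 + λh₁) → λ(E₁h₂ − E₂h₁) = E₂ → λ = E₂/(E₁h₂ − E₂h₁).
λ = 8.9/(16×21 − 8.9×13) = 8.9/220.3 = 0.0404 per s.

0.040 per s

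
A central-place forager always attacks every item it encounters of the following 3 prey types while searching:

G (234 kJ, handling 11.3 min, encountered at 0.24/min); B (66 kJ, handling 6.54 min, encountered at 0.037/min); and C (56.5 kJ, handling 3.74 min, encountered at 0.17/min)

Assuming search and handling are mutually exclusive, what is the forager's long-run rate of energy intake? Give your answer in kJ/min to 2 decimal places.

14.86 kJ/min

R = Σλ_iE_i / (1 + Σλ_ih_i)
Numerator: 0.24×234 + 0.037×66 + 0.17×56.5 = 68.21
Denominator: 1 + 0.24×11.3 + 0.037×6.54 + 0.17×3.74 = 4.59
R = 68.21/4.59 = 14.86 kJ/min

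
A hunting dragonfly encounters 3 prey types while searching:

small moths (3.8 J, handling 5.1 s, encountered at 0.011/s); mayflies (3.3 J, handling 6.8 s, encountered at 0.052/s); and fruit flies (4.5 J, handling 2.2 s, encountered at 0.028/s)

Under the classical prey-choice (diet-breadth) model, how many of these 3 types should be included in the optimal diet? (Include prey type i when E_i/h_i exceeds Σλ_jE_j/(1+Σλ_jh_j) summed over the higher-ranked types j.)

Profitabilities (E/h, J/s): fruit flies 2.05, small moths 0.745, mayflies 0.485. Add prey in this order while the next type's profitability exceeds the intake rate on those already taken.
Rate on top 1: 0.1187. small moths: 0.745 > 0.1187 → include.
Rate on top 2: 0.1501. mayflies: 0.485 > 0.1501 → include.
Optimal diet: fruit flies, small moths, mayflies — 3 of 3 types.

3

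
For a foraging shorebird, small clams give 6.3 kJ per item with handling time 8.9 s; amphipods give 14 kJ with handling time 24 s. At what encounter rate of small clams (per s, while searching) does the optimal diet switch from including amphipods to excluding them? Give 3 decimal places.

Drop amphipods once their profitability E₂/h₂ falls below the rate achievable on small clams alone: E₂/h₂ = λE₁/(1 + λh₁).
Solve for λ: λE₁h₂ = E₂(1 + λh₁) → λ(E₁h₂ − E₂h₁) = E₂ → λ = E₂/(E₁h₂ − E₂h₁).
λ = 14/(6.3×24 − 14×8.9) = 14/26.6 = 0.5263 per s.

0.526 per s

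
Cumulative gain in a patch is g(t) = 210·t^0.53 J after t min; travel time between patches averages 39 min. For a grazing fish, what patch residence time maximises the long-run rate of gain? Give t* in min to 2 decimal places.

Maximise g(t)/(T+t): set derivative to zero → g'(t)(T+t) = g(t).
g'(t) = 0.53·210·t^-0.47. Setting 0.53·210·t^-0.47 = 210·t^0.53/(39+t) gives 0.53(39+t) = t, so 0.47·t = 0.53×39.
t* = 0.53×39/0.47 = 43.98 min.

43.98 min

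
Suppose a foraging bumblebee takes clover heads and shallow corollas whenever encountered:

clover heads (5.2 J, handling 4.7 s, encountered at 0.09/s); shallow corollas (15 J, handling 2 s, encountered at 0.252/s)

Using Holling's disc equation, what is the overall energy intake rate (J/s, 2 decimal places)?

2.20 J/s

R = (0.09×5.2 + 0.252×15) / (1 + 0.09×4.7 + 0.252×2) = 4.248/1.927 = 2.204 J/s.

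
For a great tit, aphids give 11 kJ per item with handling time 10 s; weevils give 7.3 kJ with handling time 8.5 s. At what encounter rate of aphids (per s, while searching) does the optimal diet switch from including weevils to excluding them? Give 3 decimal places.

0.356 per s

The zero-one rule: include weevils iff E₂/h₂ > λE₁/(1+λh₁). Equality gives the switch point.
λE₁h₂ = E₂ + λE₂h₁ ⇒ λ = E₂/(E₁h₂ − E₂h₁) = 7.3/(93.5 − 73) = 0.3561 per s.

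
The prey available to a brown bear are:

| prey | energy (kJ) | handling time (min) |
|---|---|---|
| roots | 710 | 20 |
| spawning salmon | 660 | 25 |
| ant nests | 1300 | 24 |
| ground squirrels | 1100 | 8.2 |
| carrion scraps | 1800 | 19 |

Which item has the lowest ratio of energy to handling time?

In descending order of E/h:
ground squirrels: 1100/8.2 = 134 kJ/min
carrion scraps: 1800/19 = 94.7 kJ/min
ant nests: 1300/24 = 54.2 kJ/min
roots: 710/20 = 35.5 kJ/min
spawning salmon: 660/25 = 26.4 kJ/min

spawning salmon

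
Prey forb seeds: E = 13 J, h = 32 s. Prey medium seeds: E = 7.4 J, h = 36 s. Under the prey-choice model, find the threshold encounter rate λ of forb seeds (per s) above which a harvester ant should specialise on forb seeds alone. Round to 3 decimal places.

0.032 per s

At the threshold, the rate on forb seeds alone equals the profitability of medium seeds: λ·13/(1 + λ·32) = 7.4/36 = 0.2056.
Rearranging, λ(13 − 0.2056×32) = 0.2056, so λ = 0.2056/6.422 = 0.03201 per s.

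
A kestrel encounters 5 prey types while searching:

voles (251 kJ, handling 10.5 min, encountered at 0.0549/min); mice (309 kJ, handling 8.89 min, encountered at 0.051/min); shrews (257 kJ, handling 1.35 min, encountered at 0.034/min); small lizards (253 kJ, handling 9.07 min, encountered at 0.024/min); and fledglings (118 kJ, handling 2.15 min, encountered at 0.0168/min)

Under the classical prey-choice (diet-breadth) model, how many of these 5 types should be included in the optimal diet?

E/h in descending order: shrews 190, fledglings 54.9, mice 34.8, small lizards 27.9, voles 23.9 kJ/min. The optimal diet is the largest prefix of this list for which every included type satisfies E_i/h_i > R on the types above it.
Rate on top 1: 8.355. fledglings: 54.9 > 8.355 → include.
Rate on top 2: 9.908. mice: 34.8 > 9.908 → include.
Rate on top 3: 17.25. small lizards: 27.9 > 17.25 → include.
Rate on top 4: 18.57. voles: 23.9 > 18.57 → include.
Optimal diet: shrews, fledglings, mice, small lizards, voles — 5 of 5 types.

5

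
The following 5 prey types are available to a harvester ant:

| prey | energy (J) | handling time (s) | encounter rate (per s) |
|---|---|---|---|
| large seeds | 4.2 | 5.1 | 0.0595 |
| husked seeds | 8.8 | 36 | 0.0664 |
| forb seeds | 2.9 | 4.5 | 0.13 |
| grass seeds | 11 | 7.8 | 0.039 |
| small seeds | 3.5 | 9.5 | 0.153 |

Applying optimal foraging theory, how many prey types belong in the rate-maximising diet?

Profitabilities (E/h, J/s): grass seeds 1.41, large seeds 0.824, forb seeds 0.644, small seeds 0.368, husked seeds 0.244. Add prey in this order while the next type's profitability exceeds the intake rate on those already taken.
Rate on top 1: 0.3289. large seeds: 0.824 > 0.3289 → include.
Rate on top 2: 0.4223. forb seeds: 0.644 > 0.4223 → include.
Rate on top 3: 0.4816. small seeds: 0.368 < 0.4816 → exclude; stop.
Optimal diet: grass seeds, large seeds, forb seeds — 3 of 5 types.

3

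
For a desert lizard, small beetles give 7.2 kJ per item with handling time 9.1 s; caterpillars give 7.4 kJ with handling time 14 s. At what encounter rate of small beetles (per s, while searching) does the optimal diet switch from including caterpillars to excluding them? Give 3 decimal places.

The zero-one rule: include caterpillars iff E₂/h₂ > λE₁/(1+λh₁). Equality gives the switch point.
λE₁h₂ = E₂ + λE₂h₁ ⇒ λ = E₂/(E₁h₂ − E₂h₁) = 7.4/(100.8 − 67.34) = 0.2212 per s.

0.221 per s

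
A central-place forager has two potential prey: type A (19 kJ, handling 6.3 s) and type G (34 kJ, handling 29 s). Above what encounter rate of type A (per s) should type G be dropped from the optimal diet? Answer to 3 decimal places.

At the threshold, the rate on type A alone equals the profitability of type G: λ·19/(1 + λ·6.3) = 34/29 = 1.172.
Rearranging, λ(19 − 1.172×6.3) = 1.172, so λ = 1.172/11.61 = 0.101 per s.

0.101 per s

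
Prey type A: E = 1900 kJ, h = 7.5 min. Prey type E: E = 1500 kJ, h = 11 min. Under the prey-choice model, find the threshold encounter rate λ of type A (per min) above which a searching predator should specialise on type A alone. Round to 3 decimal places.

Drop type E once their profitability E₂/h₂ falls below the rate achievable on type A alone: E₂/h₂ = λE₁/(1 + λh₁).
Solve for λ: λE₁h₂ = E₂(1 + λh₁) → λ(E₁h₂ − E₂h₁) = E₂ → λ = E₂/(E₁h₂ − E₂h₁).
λ = 1500/(1900×11 − 1500×7.5) = 1500/9650 = 0.1554 per min.

0.155 per min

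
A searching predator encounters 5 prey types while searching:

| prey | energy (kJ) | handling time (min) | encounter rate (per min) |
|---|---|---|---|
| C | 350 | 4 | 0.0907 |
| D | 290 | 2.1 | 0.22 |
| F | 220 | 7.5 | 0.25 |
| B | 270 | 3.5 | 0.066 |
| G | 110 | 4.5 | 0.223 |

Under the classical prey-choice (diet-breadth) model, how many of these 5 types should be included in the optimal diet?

E/h in descending order: D 138, C 87.5, B 77.1, F 29.3, G 24.4 kJ/min. The optimal diet is the largest prefix of this list for which every included type satisfies E_i/h_i > R on the types above it.
Rate on top 1: 43.64. C: 87.5 > 43.64 → include.
Rate on top 2: 52.36. B: 77.1 > 52.36 → include.
Rate on top 3: 55.14. F: 29.3 < 55.14 → exclude; stop.
Optimal diet: D, C, B — 3 of 5 types.

3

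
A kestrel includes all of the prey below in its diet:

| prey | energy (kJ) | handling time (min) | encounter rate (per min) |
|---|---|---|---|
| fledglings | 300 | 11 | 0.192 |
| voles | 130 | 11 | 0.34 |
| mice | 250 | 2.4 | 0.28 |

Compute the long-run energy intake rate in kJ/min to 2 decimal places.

22.83 kJ/min

R = (0.192×300 + 0.34×130 + 0.28×250) / (1 + 0.192×11 + 0.34×11 + 0.28×2.4) = 171.8/7.524 = 22.83 kJ/min.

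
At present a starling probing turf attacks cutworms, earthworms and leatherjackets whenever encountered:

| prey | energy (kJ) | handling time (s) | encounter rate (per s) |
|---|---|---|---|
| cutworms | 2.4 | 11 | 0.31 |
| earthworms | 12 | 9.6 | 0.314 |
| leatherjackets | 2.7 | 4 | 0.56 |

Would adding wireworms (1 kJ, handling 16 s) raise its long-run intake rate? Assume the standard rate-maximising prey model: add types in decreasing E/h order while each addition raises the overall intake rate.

On cutworms, earthworms and leatherjackets alone, R = ΣλE/(1+Σλh) = 6.024/9.664 = 0.6233 kJ/s.
wireworms: E/h = 1/16 = 0.0625 kJ/s.
Since 0.0625 < R, time spent handling wireworms is better spent searching.

No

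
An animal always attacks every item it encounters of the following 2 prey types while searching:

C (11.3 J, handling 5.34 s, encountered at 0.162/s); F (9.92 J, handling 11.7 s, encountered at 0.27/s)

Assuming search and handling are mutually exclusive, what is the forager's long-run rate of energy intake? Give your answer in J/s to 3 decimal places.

0.897 J/s

R = (0.162×11.3 + 0.27×9.92) / (1 + 0.162×5.34 + 0.27×11.7) = 4.509/5.024 = 0.8975 J/s.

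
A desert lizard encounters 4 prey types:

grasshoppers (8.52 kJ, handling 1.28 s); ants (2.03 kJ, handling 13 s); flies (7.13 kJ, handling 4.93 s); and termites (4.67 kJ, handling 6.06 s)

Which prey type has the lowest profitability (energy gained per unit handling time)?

ants

In descending order of E/h:
grasshoppers: 8.52/1.28 = 6.66 kJ/s
flies: 7.13/4.93 = 1.45 kJ/s
termites: 4.67/6.06 = 0.771 kJ/s
ants: 2.03/13 = 0.156 kJ/s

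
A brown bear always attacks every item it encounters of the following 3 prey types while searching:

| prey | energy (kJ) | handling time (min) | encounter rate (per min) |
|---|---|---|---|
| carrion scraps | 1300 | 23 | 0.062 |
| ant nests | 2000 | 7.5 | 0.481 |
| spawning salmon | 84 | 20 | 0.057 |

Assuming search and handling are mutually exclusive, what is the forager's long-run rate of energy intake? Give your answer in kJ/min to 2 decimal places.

146.01 kJ/min

R = Σλ_iE_i / (1 + Σλ_ih_i)
Numerator: 0.062×1300 + 0.481×2000 + 0.057×84 = 1047
Denominator: 1 + 0.062×23 + 0.481×7.5 + 0.057×20 = 7.173
R = 1047/7.173 = 146 kJ/min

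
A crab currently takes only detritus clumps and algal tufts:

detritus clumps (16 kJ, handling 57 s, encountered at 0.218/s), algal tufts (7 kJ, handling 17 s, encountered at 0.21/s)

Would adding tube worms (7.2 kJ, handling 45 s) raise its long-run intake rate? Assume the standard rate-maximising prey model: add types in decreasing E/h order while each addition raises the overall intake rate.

No

On detritus clumps and algal tufts alone, R = ΣλE/(1+Σλh) = 4.958/17 = 0.2917 kJ/s.
Profitability of tube worms: 7.2/45 = 0.16 kJ/s.
Since 0.16 < R, time spent handling tube worms is better spent searching.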